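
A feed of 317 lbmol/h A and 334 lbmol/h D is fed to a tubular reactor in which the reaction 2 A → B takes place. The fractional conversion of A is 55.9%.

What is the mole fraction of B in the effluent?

A reacted = 0.559 × 317 = 177.2 lbmol/h; ν_A = −2, so ξ = 177.2/2 = 88.6 lbmol/h.
Outlet amounts (n = n₀ + ν ξ):
  A: 317 − 2(88.6) = 139.8
  B: 0 + 1(88.6) = 88.6
  D: 334 (inert)
Total out = 562.4 lbmol/h; y_B = 88.6 / 562.4 = 0.1575.

0.158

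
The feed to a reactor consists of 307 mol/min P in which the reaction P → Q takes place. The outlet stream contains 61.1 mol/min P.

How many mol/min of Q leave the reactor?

246 mol/min

For P: n = n₀ − 1ξ → 61.1 = 307 − 1ξ, giving ξ = 245.9 mol/min.
Outlet amounts (n = n₀ + ν ξ):
  P: 307 − 1(245.9) = 61.1
  Q: 0 + 1(245.9) = 245.9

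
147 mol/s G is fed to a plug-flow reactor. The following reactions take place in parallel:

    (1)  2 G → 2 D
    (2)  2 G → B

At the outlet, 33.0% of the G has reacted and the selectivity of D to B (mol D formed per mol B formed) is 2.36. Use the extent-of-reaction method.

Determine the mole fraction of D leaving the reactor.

Conversion of G: G consumed = 0.33 × 147 = 48.51 mol/s = 2ξ₁ + 2ξ₂.
Selectivity: 2ξ₁ / (1ξ₂) = 2.36 → ξ₁ = 1.18 ξ₂.
Substitute: (2·1.18 + 2) ξ₂ = 48.51 → ξ₂ = 11.13 mol/s, ξ₁ = 13.13 mol/s.
Outlet amounts (n = n₀ + Σ ν·ξ):
  G: 147 − 2(13.13) − 2(11.13) = 98.49
  D: 0 + 2(13.13) = 26.26
  B: 0 + 1(11.13) = 11.13
Total out = 135.9 mol/s; y_D = 26.26 / 135.9 = 0.1933.

0.193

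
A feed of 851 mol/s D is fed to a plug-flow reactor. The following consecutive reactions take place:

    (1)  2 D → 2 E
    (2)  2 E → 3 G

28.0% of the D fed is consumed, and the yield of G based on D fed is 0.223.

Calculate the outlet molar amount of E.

Conversion of D: D consumed = 2ξ₁ = 0.28 × 851 → ξ₁ = 119.1 mol/s.
Yield of G: 3ξ₂ / 851 = 0.223 → ξ₂ = 63.26 mol/s.
Outlet amounts (n = n₀ + Σ ν·ξ):
  D: 851 − 2(119.1) = 612.7
  E: 0 + 2(119.1) − 2(63.26) = 111.8
  G: 0 + 3(63.26) = 189.8

112 mol/s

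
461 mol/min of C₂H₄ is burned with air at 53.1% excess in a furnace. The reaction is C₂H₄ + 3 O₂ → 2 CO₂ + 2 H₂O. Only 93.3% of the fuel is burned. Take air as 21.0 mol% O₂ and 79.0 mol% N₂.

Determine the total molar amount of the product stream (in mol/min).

10500 mol/min

Stoichiometric O₂ = 3 × 461 = 1383 mol/min; O₂ fed = 1383 × 1.531 = 2117 mol/min.
N₂ fed = 2117 × 79/21 = 7965 mol/min.
Fuel reacted = 0.933 × 461 → ξ = 430.1 mol/min.
Outlet (n = n₀ + ν ξ):
  C₂H₄: 461 − 1(430.1) = 30.89
  O₂: 2117 − 3(430.1) = 827
  N₂: 7965 (inert)
  CO₂: 0 + 2(430.1) = 860.2
  H₂O: 0 + 2(430.1) = 860.2
Total out = 30.89 + 827 + 7965 + 860.2 + 860.2 = 10540 mol/min.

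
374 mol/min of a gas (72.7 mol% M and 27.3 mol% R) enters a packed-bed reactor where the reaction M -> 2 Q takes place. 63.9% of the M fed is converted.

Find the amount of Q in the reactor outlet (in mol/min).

347 mol/min

M reacted = 0.639 × 271.9 = 173.7 mol/min; ν_M = −1, so ξ = 173.7/1 = 173.7 mol/min.
Outlet amounts (n = n₀ + ν ξ):
  M: 271.9 − 1(173.7) = 98.16
  Q: 0 + 2(173.7) = 347.5
  R: 102.1 (inert)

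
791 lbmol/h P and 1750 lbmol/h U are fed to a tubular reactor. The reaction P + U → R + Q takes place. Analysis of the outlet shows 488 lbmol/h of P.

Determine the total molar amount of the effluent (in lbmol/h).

2540 lbmol/h

For P: n = n₀ − 1ξ → 488 = 791 − 1ξ, giving ξ = 303 lbmol/h.
Outlet amounts (n = n₀ + ν ξ):
  P: 791 − 1(303) = 488
  U: 1750 − 1(303) = 1447
  R: 0 + 1(303) = 303
  Q: 0 + 1(303) = 303
Total out = 488 + 1447 + 303 + 303 = 2541 lbmol/h.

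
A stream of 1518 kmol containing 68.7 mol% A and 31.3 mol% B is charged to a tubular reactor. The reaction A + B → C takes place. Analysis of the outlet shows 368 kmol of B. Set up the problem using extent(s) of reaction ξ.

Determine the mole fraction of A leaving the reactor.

0.663

For B: n = n₀ − 1ξ → 368 = 475.1 − 1ξ, giving ξ = 107.1 kmol.
Outlet amounts (n = n₀ + ν ξ):
  A: 1043 − 1(107.1) = 935.7
  B: 475.1 − 1(107.1) = 368
  C: 0 + 1(107.1) = 107.1
Total out = 1411 kmol; y_A = 935.7 / 1411 = 0.6632.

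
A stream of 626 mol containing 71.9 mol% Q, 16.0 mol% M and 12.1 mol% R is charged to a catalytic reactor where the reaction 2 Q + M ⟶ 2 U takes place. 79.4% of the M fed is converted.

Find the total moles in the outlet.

546 mol

M reacted = 0.794 × 100.2 = 79.53 mol; ν_M = −1, so ξ = 79.53/1 = 79.53 mol.
Outlet amounts (n = n₀ + ν ξ):
  Q: 450.1 − 2(79.53) = 291
  M: 100.2 − 1(79.53) = 20.63
  U: 0 + 2(79.53) = 159.1
  R: 75.75 (inert)
Total out = 291 + 20.63 + 159.1 + 75.75 = 546.5 mol.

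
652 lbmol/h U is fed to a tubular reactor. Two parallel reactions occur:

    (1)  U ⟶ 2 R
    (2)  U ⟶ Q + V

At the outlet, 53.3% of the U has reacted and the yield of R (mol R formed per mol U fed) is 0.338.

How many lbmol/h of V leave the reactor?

Yield of R: 2ξ₁ / 652 = 0.338 → ξ₁ = 110.2 lbmol/h.
Conversion of U: 1ξ₁ + 1ξ₂ = 0.533 × 652 = 347.5 → ξ₂ = 237.3 lbmol/h.
Outlet amounts (n = n₀ + Σ ν·ξ):
  U: 652 − 1(110.2) − 1(237.3) = 304.5
  R: 0 + 2(110.2) = 220.4
  Q: 0 + 1(237.3) = 237.3
  V: 0 + 1(237.3) = 237.3

237 lbmol/h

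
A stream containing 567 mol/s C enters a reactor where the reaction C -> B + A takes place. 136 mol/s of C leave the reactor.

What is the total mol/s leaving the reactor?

998 mol/s

For C: n = n₀ − 1ξ → 136 = 567 − 1ξ, giving ξ = 431 mol/s.
Outlet amounts (n = n₀ + ν ξ):
  C: 567 − 1(431) = 136
  B: 0 + 1(431) = 431
  A: 0 + 1(431) = 431
Total out = 136 + 431 + 431 = 998 mol/s.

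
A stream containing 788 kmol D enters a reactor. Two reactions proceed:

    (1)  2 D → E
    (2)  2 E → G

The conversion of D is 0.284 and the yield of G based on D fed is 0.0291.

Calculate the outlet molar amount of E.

66 kmol

Conversion of D: D consumed = 2ξ₁ = 0.284 × 788 → ξ₁ = 111.9 kmol.
Yield of G: 1ξ₂ / 788 = 0.0291 → ξ₂ = 22.93 kmol.
Outlet amounts (n = n₀ + Σ ν·ξ):
  D: 788 − 2(111.9) = 564.2
  E: 0 + 1(111.9) − 2(22.93) = 66.03
  G: 0 + 1(22.93) = 22.93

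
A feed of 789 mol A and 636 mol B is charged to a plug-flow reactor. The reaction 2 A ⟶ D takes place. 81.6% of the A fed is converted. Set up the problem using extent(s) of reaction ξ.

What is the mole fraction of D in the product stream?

0.292

A reacted = 0.816 × 789 = 643.8 mol; ν_A = −2, so ξ = 643.8/2 = 321.9 mol.
Outlet amounts (n = n₀ + ν ξ):
  A: 789 − 2(321.9) = 145.2
  D: 0 + 1(321.9) = 321.9
  B: 636 (inert)
Total out = 1103 mol; y_D = 321.9 / 1103 = 0.2918.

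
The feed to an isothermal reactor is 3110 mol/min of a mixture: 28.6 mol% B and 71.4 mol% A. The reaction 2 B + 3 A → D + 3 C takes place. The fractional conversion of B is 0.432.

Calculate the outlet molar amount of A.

1640 mol/min

B reacted = 0.432 × 889.5 = 384.2 mol/min; ν_B = −2, so ξ = 384.2/2 = 192.1 mol/min.
Outlet amounts (n = n₀ + ν ξ):
  B: 889.5 − 2(192.1) = 505.2
  A: 2221 − 3(192.1) = 1644
  D: 0 + 1(192.1) = 192.1
  C: 0 + 3(192.1) = 576.4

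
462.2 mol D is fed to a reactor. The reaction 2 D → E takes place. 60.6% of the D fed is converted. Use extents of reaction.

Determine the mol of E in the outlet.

D reacted = 0.606 × 462.2 = 280.1 mol; ν_D = −2, so ξ = 280.1/2 = 140 mol.
Outlet amounts (n = n₀ + ν ξ):
  D: 462.2 − 2(140) = 182.1
  E: 0 + 1(140) = 140

140 mol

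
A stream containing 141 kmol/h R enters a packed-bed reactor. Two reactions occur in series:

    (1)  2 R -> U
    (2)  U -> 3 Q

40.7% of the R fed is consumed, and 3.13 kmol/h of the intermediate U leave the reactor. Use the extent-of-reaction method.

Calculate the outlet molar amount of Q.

76.7 kmol/h

Conversion of R: R consumed = 2ξ₁ = 0.407 × 141 → ξ₁ = 28.69 kmol/h.
U balance: n_U = 0 + 1ξ₁ − 1ξ₂ = 3.13 → ξ₂ = (1·28.69 − 3.13)/1 = 25.56 kmol/h.
Outlet amounts (n = n₀ + Σ ν·ξ):
  R: 141 − 2(28.69) = 83.61
  U: 0 + 1(28.69) − 1(25.56) = 3.13
  Q: 0 + 3(25.56) = 76.69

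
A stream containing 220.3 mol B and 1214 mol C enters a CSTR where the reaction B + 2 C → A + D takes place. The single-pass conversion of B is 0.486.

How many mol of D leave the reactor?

B reacted = 0.486 × 220.3 = 107.1 mol; ν_B = −1, so ξ = 107.1/1 = 107.1 mol.
Outlet amounts (n = n₀ + ν ξ):
  B: 220.3 − 1(107.1) = 113.2
  C: 1214 − 2(107.1) = 999.9
  A: 0 + 1(107.1) = 107.1
  D: 0 + 1(107.1) = 107.1

107 mol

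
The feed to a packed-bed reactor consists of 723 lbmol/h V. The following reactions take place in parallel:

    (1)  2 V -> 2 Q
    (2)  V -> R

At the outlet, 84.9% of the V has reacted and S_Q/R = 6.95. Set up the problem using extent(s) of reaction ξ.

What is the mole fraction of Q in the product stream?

0.742

Conversion of V: V consumed = 0.849 × 723 = 613.8 lbmol/h = 2ξ₁ + 1ξ₂.
Selectivity: 2ξ₁ / (1ξ₂) = 6.95 → ξ₁ = 3.475 ξ₂.
Substitute: (2·3.475 + 1) ξ₂ = 613.8 → ξ₂ = 77.21 lbmol/h, ξ₁ = 268.3 lbmol/h.
Outlet amounts (n = n₀ + Σ ν·ξ):
  V: 723 − 2(268.3) − 1(77.21) = 109.2
  Q: 0 + 2(268.3) = 536.6
  R: 0 + 1(77.21) = 77.21
Total out = 723 lbmol/h; y_Q = 536.6 / 723 = 0.7422.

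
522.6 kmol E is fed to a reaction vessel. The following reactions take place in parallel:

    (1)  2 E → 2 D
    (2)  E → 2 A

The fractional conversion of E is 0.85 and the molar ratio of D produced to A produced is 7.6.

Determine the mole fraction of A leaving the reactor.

0.0997

Conversion of E: E consumed = 0.85 × 522.6 = 444.2 kmol = 2ξ₁ + 1ξ₂.
Selectivity: 2ξ₁ / (2ξ₂) = 7.6 → ξ₁ = 7.6 ξ₂.
Substitute: (2·7.6 + 1) ξ₂ = 444.2 → ξ₂ = 27.42 kmol, ξ₁ = 208.4 kmol.
Outlet amounts (n = n₀ + Σ ν·ξ):
  E: 522.6 − 2(208.4) − 1(27.42) = 78.39
  D: 0 + 2(208.4) = 416.8
  A: 0 + 2(27.42) = 54.84
Total out = 550 kmol; y_A = 54.84 / 550 = 0.09971.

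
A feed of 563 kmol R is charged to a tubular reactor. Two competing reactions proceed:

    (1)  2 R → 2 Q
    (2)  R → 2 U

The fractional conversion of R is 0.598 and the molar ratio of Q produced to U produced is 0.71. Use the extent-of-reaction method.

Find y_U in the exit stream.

0.396

Conversion of R: R consumed = 0.598 × 563 = 336.7 kmol = 2ξ₁ + 1ξ₂.
Selectivity: 2ξ₁ / (2ξ₂) = 0.71 → ξ₁ = 0.71 ξ₂.
Substitute: (2·0.71 + 1) ξ₂ = 336.7 → ξ₂ = 139.1 kmol, ξ₁ = 98.78 kmol.
Outlet amounts (n = n₀ + Σ ν·ξ):
  R: 563 − 2(98.78) − 1(139.1) = 226.3
  Q: 0 + 2(98.78) = 197.6
  U: 0 + 2(139.1) = 278.2
Total out = 702.1 kmol; y_U = 278.2 / 702.1 = 0.3963.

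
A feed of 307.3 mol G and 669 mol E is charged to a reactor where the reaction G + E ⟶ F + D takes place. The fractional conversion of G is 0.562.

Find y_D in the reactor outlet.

0.177

G reacted = 0.562 × 307.3 = 172.7 mol; ν_G = −1, so ξ = 172.7/1 = 172.7 mol.
Outlet amounts (n = n₀ + ν ξ):
  G: 307.3 − 1(172.7) = 134.6
  E: 669 − 1(172.7) = 496.3
  F: 0 + 1(172.7) = 172.7
  D: 0 + 1(172.7) = 172.7
Total out = 976.3 mol; y_D = 172.7 / 976.3 = 0.1769.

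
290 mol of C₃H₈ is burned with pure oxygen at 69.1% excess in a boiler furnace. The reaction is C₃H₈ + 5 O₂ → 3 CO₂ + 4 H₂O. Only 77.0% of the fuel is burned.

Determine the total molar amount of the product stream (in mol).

Stoichiometric O₂ = 5 × 290 = 1450 mol; O₂ fed = 1450 × 1.691 = 2452 mol.
Fuel reacted = 0.77 × 290 → ξ = 223.3 mol.
Outlet (n = n₀ + ν ξ):
  C₃H₈: 290 − 1(223.3) = 66.7
  O₂: 2452 − 5(223.3) = 1335
  CO₂: 0 + 3(223.3) = 669.9
  H₂O: 0 + 4(223.3) = 893.2
Total out = 66.7 + 1335 + 669.9 + 893.2 = 2965 mol.

2970 mol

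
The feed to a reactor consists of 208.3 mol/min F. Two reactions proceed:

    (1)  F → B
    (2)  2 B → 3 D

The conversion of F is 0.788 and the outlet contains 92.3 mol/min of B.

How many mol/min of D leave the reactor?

Conversion of F: F consumed = 1ξ₁ = 0.788 × 208.3 → ξ₁ = 164.1 mol/min.
B balance: n_B = 0 + 1ξ₁ − 2ξ₂ = 92.3 → ξ₂ = (1·164.1 − 92.3)/2 = 35.92 mol/min.
Outlet amounts (n = n₀ + Σ ν·ξ):
  F: 208.3 − 1(164.1) = 44.16
  B: 0 + 1(164.1) − 2(35.92) = 92.3
  D: 0 + 3(35.92) = 107.8

108 mol/min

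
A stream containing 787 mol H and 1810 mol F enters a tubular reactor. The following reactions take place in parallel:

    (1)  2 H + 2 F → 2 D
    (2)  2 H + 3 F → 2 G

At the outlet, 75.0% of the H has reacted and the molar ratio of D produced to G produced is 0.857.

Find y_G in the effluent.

Conversion of H: H consumed = 0.75 × 787 = 590.2 mol = 2ξ₁ + 2ξ₂.
Selectivity: 2ξ₁ / (2ξ₂) = 0.857 → ξ₁ = 0.857 ξ₂.
Substitute: (2·0.857 + 2) ξ₂ = 590.2 → ξ₂ = 158.9 mol, ξ₁ = 136.2 mol.
Outlet amounts (n = n₀ + Σ ν·ξ):
  H: 787 − 2(136.2) − 2(158.9) = 196.8
  F: 1810 − 2(136.2) − 3(158.9) = 1061
  D: 0 + 2(136.2) = 272.4
  G: 0 + 2(158.9) = 317.9
Total out = 1848 mol; y_G = 317.9 / 1848 = 0.172.

0.172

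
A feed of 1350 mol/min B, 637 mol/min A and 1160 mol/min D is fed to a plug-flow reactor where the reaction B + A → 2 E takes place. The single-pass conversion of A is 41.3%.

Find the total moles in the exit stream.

A reacted = 0.413 × 637 = 263.1 mol/min; ν_A = −1, so ξ = 263.1/1 = 263.1 mol/min.
Outlet amounts (n = n₀ + ν ξ):
  B: 1350 − 1(263.1) = 1087
  A: 637 − 1(263.1) = 373.9
  E: 0 + 2(263.1) = 526.2
  D: 1160 (inert)
Total out = 1087 + 373.9 + 526.2 + 1160 = 3147 mol/min.

3150 mol/min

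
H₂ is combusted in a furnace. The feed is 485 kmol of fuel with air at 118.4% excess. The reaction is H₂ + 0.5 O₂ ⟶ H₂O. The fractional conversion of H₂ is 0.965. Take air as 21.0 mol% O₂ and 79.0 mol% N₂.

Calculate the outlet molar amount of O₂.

296 kmol

Stoichiometric O₂ = 0.5 × 485 = 242.5 kmol; O₂ fed = 242.5 × 2.184 = 529.6 kmol.
N₂ fed = 529.6 × 79/21 = 1992 kmol.
Fuel reacted = 0.965 × 485 → ξ = 468 kmol.
Outlet (n = n₀ + ν ξ):
  H₂: 485 − 1(468) = 16.98
  O₂: 529.6 − 0.5(468) = 295.6
  N₂: 1992 (inert)
  H₂O: 0 + 1(468) = 468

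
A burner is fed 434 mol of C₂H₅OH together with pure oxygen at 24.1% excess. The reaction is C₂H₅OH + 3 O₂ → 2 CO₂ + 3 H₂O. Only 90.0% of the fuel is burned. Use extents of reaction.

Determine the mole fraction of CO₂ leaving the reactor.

Stoichiometric O₂ = 3 × 434 = 1302 mol; O₂ fed = 1302 × 1.241 = 1616 mol.
Fuel reacted = 0.9 × 434 → ξ = 390.6 mol.
Outlet (n = n₀ + ν ξ):
  C₂H₅OH: 434 − 1(390.6) = 43.4
  O₂: 1616 − 3(390.6) = 444
  CO₂: 0 + 2(390.6) = 781.2
  H₂O: 0 + 3(390.6) = 1172
Total out = 2440 mol; y_CO₂ = 781.2 / 2440 = 0.3201.

0.32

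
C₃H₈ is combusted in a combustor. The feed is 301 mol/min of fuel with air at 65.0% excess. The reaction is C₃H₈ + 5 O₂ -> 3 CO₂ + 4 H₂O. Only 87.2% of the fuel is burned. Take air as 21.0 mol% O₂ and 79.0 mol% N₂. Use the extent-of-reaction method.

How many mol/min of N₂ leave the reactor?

9340 mol/min

Stoichiometric O₂ = 5 × 301 = 1505 mol/min; O₂ fed = 1505 × 1.650 = 2483 mol/min.
N₂ fed = 2483 × 79/21 = 9342 mol/min.
Fuel reacted = 0.872 × 301 → ξ = 262.5 mol/min.
Outlet (n = n₀ + ν ξ):
  C₃H₈: 301 − 1(262.5) = 38.53
  O₂: 2483 − 5(262.5) = 1171
  N₂: 9342 (inert)
  CO₂: 0 + 3(262.5) = 787.4
  H₂O: 0 + 4(262.5) = 1050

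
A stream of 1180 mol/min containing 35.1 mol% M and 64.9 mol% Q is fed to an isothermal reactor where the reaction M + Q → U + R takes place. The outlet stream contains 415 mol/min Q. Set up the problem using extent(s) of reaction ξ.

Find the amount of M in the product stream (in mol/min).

63.4 mol/min

For Q: n = n₀ − 1ξ → 415 = 765.8 − 1ξ, giving ξ = 350.8 mol/min.
Outlet amounts (n = n₀ + ν ξ):
  M: 414.2 − 1(350.8) = 63.36
  Q: 765.8 − 1(350.8) = 415
  U: 0 + 1(350.8) = 350.8
  R: 0 + 1(350.8) = 350.8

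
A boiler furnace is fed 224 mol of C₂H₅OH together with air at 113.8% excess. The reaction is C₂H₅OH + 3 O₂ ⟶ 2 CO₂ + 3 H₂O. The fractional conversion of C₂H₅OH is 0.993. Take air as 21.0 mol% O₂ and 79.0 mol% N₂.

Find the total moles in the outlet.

7290 mol

Stoichiometric O₂ = 3 × 224 = 672 mol; O₂ fed = 672 × 2.138 = 1437 mol.
N₂ fed = 1437 × 79/21 = 5405 mol.
Fuel reacted = 0.993 × 224 → ξ = 222.4 mol.
Outlet (n = n₀ + ν ξ):
  C₂H₅OH: 224 − 1(222.4) = 1.568
  O₂: 1437 − 3(222.4) = 769.4
  N₂: 5405 (inert)
  CO₂: 0 + 2(222.4) = 444.9
  H₂O: 0 + 3(222.4) = 667.3
Total out = 1.568 + 769.4 + 5405 + 444.9 + 667.3 = 7288 mol.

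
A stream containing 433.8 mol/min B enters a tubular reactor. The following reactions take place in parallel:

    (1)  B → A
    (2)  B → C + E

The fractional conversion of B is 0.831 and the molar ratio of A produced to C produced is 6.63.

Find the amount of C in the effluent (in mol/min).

47.2 mol/min

Conversion of B: B consumed = 0.831 × 433.8 = 360.5 mol/min = 1ξ₁ + 1ξ₂.
Selectivity: 1ξ₁ / (1ξ₂) = 6.63 → ξ₁ = 6.63 ξ₂.
Substitute: (1·6.63 + 1) ξ₂ = 360.5 → ξ₂ = 47.25 mol/min, ξ₁ = 313.2 mol/min.
Outlet amounts (n = n₀ + Σ ν·ξ):
  B: 433.8 − 1(313.2) − 1(47.25) = 73.31
  A: 0 + 1(313.2) = 313.2
  C: 0 + 1(47.25) = 47.25
  E: 0 + 1(47.25) = 47.25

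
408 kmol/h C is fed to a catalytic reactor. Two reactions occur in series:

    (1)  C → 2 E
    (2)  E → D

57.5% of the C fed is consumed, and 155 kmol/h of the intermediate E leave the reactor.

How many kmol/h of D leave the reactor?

314 kmol/h

Conversion of C: C consumed = 1ξ₁ = 0.575 × 408 → ξ₁ = 234.6 kmol/h.
E balance: n_E = 0 + 2ξ₁ − 1ξ₂ = 155 → ξ₂ = (2·234.6 − 155)/1 = 314.2 kmol/h.
Outlet amounts (n = n₀ + Σ ν·ξ):
  C: 408 − 1(234.6) = 173.4
  E: 0 + 2(234.6) − 1(314.2) = 155
  D: 0 + 1(314.2) = 314.2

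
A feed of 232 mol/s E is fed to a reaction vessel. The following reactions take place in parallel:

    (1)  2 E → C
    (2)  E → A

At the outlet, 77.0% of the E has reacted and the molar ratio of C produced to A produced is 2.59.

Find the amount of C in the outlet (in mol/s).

Conversion of E: E consumed = 0.77 × 232 = 178.6 mol/s = 2ξ₁ + 1ξ₂.
Selectivity: 1ξ₁ / (1ξ₂) = 2.59 → ξ₁ = 2.59 ξ₂.
Substitute: (2·2.59 + 1) ξ₂ = 178.6 → ξ₂ = 28.91 mol/s, ξ₁ = 74.87 mol/s.
Outlet amounts (n = n₀ + Σ ν·ξ):
  E: 232 − 2(74.87) − 1(28.91) = 53.36
  C: 0 + 1(74.87) = 74.87
  A: 0 + 1(28.91) = 28.91

74.9 mol/s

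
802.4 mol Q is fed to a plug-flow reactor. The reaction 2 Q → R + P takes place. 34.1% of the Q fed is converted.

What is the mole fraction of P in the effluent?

Q reacted = 0.341 × 802.4 = 273.6 mol; ν_Q = −2, so ξ = 273.6/2 = 136.8 mol.
Outlet amounts (n = n₀ + ν ξ):
  Q: 802.4 − 2(136.8) = 528.8
  R: 0 + 1(136.8) = 136.8
  P: 0 + 1(136.8) = 136.8
Total out = 802.4 mol; y_P = 136.8 / 802.4 = 0.1705.

0.17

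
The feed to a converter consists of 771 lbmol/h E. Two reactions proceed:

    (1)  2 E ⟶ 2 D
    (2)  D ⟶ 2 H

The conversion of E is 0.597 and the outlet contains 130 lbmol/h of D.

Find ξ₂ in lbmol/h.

Conversion of E: E consumed = 2ξ₁ = 0.597 × 771 → ξ₁ = 230.1 lbmol/h.
D balance: n_D = 0 + 2ξ₁ − 1ξ₂ = 130 → ξ₂ = (2·230.1 − 130)/1 = 330.3 lbmol/h.
Outlet amounts (n = n₀ + Σ ν·ξ):
  E: 771 − 2(230.1) = 310.7
  D: 0 + 2(230.1) − 1(330.3) = 130
  H: 0 + 2(330.3) = 660.6

ξ₂ = 330 lbmol/h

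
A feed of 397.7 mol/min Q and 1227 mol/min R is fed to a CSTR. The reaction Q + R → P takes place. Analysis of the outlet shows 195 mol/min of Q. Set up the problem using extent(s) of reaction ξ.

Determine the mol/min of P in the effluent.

For Q: n = n₀ − 1ξ → 195 = 397.7 − 1ξ, giving ξ = 202.7 mol/min.
Outlet amounts (n = n₀ + ν ξ):
  Q: 397.7 − 1(202.7) = 195
  R: 1227 − 1(202.7) = 1024
  P: 0 + 1(202.7) = 202.7

203 mol/min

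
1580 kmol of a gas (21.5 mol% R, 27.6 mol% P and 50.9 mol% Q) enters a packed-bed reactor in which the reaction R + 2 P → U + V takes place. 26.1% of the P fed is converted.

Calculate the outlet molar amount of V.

56.9 kmol

P reacted = 0.261 × 436.1 = 113.8 kmol; ν_P = −2, so ξ = 113.8/2 = 56.91 kmol.
Outlet amounts (n = n₀ + ν ξ):
  R: 339.7 − 1(56.91) = 282.8
  P: 436.1 − 2(56.91) = 322.3
  U: 0 + 1(56.91) = 56.91
  V: 0 + 1(56.91) = 56.91
  Q: 804.2 (inert)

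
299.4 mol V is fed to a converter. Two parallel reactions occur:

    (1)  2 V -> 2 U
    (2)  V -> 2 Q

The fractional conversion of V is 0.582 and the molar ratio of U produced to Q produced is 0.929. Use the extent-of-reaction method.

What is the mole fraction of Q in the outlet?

0.338

Conversion of V: V consumed = 0.582 × 299.4 = 174.3 mol = 2ξ₁ + 1ξ₂.
Selectivity: 2ξ₁ / (2ξ₂) = 0.929 → ξ₁ = 0.929 ξ₂.
Substitute: (2·0.929 + 1) ξ₂ = 174.3 → ξ₂ = 60.97 mol, ξ₁ = 56.64 mol.
Outlet amounts (n = n₀ + Σ ν·ξ):
  V: 299.4 − 2(56.64) − 1(60.97) = 125.1
  U: 0 + 2(56.64) = 113.3
  Q: 0 + 2(60.97) = 121.9
Total out = 360.4 mol; y_Q = 121.9 / 360.4 = 0.3384.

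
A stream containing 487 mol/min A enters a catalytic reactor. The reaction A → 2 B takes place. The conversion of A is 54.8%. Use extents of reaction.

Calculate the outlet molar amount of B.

A reacted = 0.548 × 487 = 266.9 mol/min; ν_A = −1, so ξ = 266.9/1 = 266.9 mol/min.
Outlet amounts (n = n₀ + ν ξ):
  A: 487 − 1(266.9) = 220.1
  B: 0 + 2(266.9) = 533.8

534 mol/min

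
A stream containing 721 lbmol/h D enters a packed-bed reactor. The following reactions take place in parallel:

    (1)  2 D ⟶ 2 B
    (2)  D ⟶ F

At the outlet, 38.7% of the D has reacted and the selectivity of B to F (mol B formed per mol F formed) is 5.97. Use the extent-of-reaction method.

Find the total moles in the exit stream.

721 lbmol/h

Conversion of D: D consumed = 0.387 × 721 = 279 lbmol/h = 2ξ₁ + 1ξ₂.
Selectivity: 2ξ₁ / (1ξ₂) = 5.97 → ξ₁ = 2.985 ξ₂.
Substitute: (2·2.985 + 1) ξ₂ = 279 → ξ₂ = 40.03 lbmol/h, ξ₁ = 119.5 lbmol/h.
Outlet amounts (n = n₀ + Σ ν·ξ):
  D: 721 − 2(119.5) − 1(40.03) = 442
  B: 0 + 2(119.5) = 239
  F: 0 + 1(40.03) = 40.03
Total out = 442 + 239 + 40.03 = 721 lbmol/h.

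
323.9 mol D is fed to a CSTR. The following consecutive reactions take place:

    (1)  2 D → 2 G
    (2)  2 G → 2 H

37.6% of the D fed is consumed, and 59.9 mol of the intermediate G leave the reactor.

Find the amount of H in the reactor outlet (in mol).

61.9 mol

Conversion of D: D consumed = 2ξ₁ = 0.376 × 323.9 → ξ₁ = 60.89 mol.
G balance: n_G = 0 + 2ξ₁ − 2ξ₂ = 59.9 → ξ₂ = (2·60.89 − 59.9)/2 = 30.94 mol.
Outlet amounts (n = n₀ + Σ ν·ξ):
  D: 323.9 − 2(60.89) = 202.1
  G: 0 + 2(60.89) − 2(30.94) = 59.9
  H: 0 + 2(30.94) = 61.89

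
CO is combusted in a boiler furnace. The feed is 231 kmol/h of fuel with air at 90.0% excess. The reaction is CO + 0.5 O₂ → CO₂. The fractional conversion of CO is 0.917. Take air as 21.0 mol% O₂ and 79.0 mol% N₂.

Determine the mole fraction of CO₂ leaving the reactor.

0.181

Stoichiometric O₂ = 0.5 × 231 = 115.5 kmol/h; O₂ fed = 115.5 × 1.900 = 219.4 kmol/h.
N₂ fed = 219.4 × 79/21 = 825.5 kmol/h.
Fuel reacted = 0.917 × 231 → ξ = 211.8 kmol/h.
Outlet (n = n₀ + ν ξ):
  CO: 231 − 1(211.8) = 19.17
  O₂: 219.4 − 0.5(211.8) = 113.5
  N₂: 825.5 (inert)
  CO₂: 0 + 1(211.8) = 211.8
Total out = 1170 kmol/h; y_CO₂ = 211.8 / 1170 = 0.181.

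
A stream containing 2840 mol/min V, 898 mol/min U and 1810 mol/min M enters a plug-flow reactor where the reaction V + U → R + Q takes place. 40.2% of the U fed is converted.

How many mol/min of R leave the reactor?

361 mol/min

U reacted = 0.402 × 898 = 361 mol/min; ν_U = −1, so ξ = 361/1 = 361 mol/min.
Outlet amounts (n = n₀ + ν ξ):
  V: 2840 − 1(361) = 2479
  U: 898 − 1(361) = 537
  R: 0 + 1(361) = 361
  Q: 0 + 1(361) = 361
  M: 1810 (inert)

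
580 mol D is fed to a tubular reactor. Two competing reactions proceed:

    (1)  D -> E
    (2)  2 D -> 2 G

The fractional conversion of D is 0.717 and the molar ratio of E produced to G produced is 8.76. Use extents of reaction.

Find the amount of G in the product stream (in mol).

Conversion of D: D consumed = 0.717 × 580 = 415.9 mol = 1ξ₁ + 2ξ₂.
Selectivity: 1ξ₁ / (2ξ₂) = 8.76 → ξ₁ = 17.52 ξ₂.
Substitute: (1·17.52 + 2) ξ₂ = 415.9 → ξ₂ = 21.3 mol, ξ₁ = 373.3 mol.
Outlet amounts (n = n₀ + Σ ν·ξ):
  D: 580 − 1(373.3) − 2(21.3) = 164.1
  E: 0 + 1(373.3) = 373.3
  G: 0 + 2(21.3) = 42.61

42.6 mol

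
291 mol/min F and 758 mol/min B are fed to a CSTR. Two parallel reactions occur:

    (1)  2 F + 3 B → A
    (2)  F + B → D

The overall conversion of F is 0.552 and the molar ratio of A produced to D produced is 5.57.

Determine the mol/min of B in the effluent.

Conversion of F: F consumed = 0.552 × 291 = 160.6 mol/min = 2ξ₁ + 1ξ₂.
Selectivity: 1ξ₁ / (1ξ₂) = 5.57 → ξ₁ = 5.57 ξ₂.
Substitute: (2·5.57 + 1) ξ₂ = 160.6 → ξ₂ = 13.23 mol/min, ξ₁ = 73.7 mol/min.
Outlet amounts (n = n₀ + Σ ν·ξ):
  F: 291 − 2(73.7) − 1(13.23) = 130.4
  B: 758 − 3(73.7) − 1(13.23) = 523.7
  A: 0 + 1(73.7) = 73.7
  D: 0 + 1(13.23) = 13.23

524 mol/min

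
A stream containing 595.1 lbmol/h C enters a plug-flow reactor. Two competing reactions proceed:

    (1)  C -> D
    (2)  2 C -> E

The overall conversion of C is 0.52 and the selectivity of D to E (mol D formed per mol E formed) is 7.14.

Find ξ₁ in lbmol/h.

Conversion of C: C consumed = 0.52 × 595.1 = 309.5 lbmol/h = 1ξ₁ + 2ξ₂.
Selectivity: 1ξ₁ / (1ξ₂) = 7.14 → ξ₁ = 7.14 ξ₂.
Substitute: (1·7.14 + 2) ξ₂ = 309.5 → ξ₂ = 33.86 lbmol/h, ξ₁ = 241.7 lbmol/h.
Outlet amounts (n = n₀ + Σ ν·ξ):
  C: 595.1 − 1(241.7) − 2(33.86) = 285.6
  D: 0 + 1(241.7) = 241.7
  E: 0 + 1(33.86) = 33.86

ξ₁ = 242 lbmol/h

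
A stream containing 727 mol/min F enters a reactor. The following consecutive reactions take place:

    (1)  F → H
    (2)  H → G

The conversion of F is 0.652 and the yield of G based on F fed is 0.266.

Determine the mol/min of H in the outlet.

281 mol/min

Conversion of F: F consumed = 1ξ₁ = 0.652 × 727 → ξ₁ = 474 mol/min.
Yield of G: 1ξ₂ / 727 = 0.266 → ξ₂ = 193.4 mol/min.
Outlet amounts (n = n₀ + Σ ν·ξ):
  F: 727 − 1(474) = 253
  H: 0 + 1(474) − 1(193.4) = 280.6
  G: 0 + 1(193.4) = 193.4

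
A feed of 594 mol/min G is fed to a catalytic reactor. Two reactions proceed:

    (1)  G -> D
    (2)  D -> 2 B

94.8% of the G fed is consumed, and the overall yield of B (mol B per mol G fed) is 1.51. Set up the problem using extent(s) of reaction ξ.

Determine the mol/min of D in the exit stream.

115 mol/min

Conversion of G: G consumed = 1ξ₁ = 0.948 × 594 → ξ₁ = 563.1 mol/min.
Yield of B: 2ξ₂ / 594 = 1.51 → ξ₂ = 448.5 mol/min.
Outlet amounts (n = n₀ + Σ ν·ξ):
  G: 594 − 1(563.1) = 30.89
  D: 0 + 1(563.1) − 1(448.5) = 114.6
  B: 0 + 2(448.5) = 896.9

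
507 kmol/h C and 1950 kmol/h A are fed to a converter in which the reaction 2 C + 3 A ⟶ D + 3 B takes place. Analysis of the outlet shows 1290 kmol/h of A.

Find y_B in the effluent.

For A: n = n₀ − 3ξ → 1290 = 1950 − 3ξ, giving ξ = 220 kmol/h.
Outlet amounts (n = n₀ + ν ξ):
  C: 507 − 2(220) = 67
  A: 1950 − 3(220) = 1290
  D: 0 + 1(220) = 220
  B: 0 + 3(220) = 660
Total out = 2237 kmol/h; y_B = 660 / 2237 = 0.295.

0.295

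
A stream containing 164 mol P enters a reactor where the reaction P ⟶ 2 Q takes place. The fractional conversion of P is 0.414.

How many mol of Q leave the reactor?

136 mol

P reacted = 0.414 × 164 = 67.9 mol; ν_P = −1, so ξ = 67.9/1 = 67.9 mol.
Outlet amounts (n = n₀ + ν ξ):
  P: 164 − 1(67.9) = 96.1
  Q: 0 + 2(67.9) = 135.8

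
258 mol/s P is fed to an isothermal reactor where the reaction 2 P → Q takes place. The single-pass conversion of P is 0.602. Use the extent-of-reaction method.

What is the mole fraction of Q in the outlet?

P reacted = 0.602 × 258 = 155.3 mol/s; ν_P = −2, so ξ = 155.3/2 = 77.66 mol/s.
Outlet amounts (n = n₀ + ν ξ):
  P: 258 − 2(77.66) = 102.7
  Q: 0 + 1(77.66) = 77.66
Total out = 180.3 mol/s; y_Q = 77.66 / 180.3 = 0.4306.

0.431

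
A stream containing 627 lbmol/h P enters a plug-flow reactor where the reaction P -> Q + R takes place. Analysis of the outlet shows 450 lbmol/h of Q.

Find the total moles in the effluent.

For Q: n = n₀ + 1ξ → 450 = 0 + 1ξ, giving ξ = 450 lbmol/h.
Outlet amounts (n = n₀ + ν ξ):
  P: 627 − 1(450) = 177
  Q: 0 + 1(450) = 450
  R: 0 + 1(450) = 450
Total out = 177 + 450 + 450 = 1077 lbmol/h.

1080 lbmol/h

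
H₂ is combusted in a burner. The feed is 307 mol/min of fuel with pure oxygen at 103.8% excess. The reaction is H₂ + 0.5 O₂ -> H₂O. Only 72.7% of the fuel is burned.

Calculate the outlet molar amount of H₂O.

223 mol/min

Stoichiometric O₂ = 0.5 × 307 = 153.5 mol/min; O₂ fed = 153.5 × 2.038 = 312.8 mol/min.
Fuel reacted = 0.727 × 307 → ξ = 223.2 mol/min.
Outlet (n = n₀ + ν ξ):
  H₂: 307 − 1(223.2) = 83.81
  O₂: 312.8 − 0.5(223.2) = 201.2
  H₂O: 0 + 1(223.2) = 223.2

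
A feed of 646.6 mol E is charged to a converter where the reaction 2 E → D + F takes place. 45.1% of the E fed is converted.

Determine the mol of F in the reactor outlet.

E reacted = 0.451 × 646.6 = 291.6 mol; ν_E = −2, so ξ = 291.6/2 = 145.8 mol.
Outlet amounts (n = n₀ + ν ξ):
  E: 646.6 − 2(145.8) = 355
  D: 0 + 1(145.8) = 145.8
  F: 0 + 1(145.8) = 145.8

146 mol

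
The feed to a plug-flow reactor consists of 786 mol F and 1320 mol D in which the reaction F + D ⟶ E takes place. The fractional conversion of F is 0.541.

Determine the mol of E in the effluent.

F reacted = 0.541 × 786 = 425.2 mol; ν_F = −1, so ξ = 425.2/1 = 425.2 mol.
Outlet amounts (n = n₀ + ν ξ):
  F: 786 − 1(425.2) = 360.8
  D: 1320 − 1(425.2) = 894.8
  E: 0 + 1(425.2) = 425.2

425 mol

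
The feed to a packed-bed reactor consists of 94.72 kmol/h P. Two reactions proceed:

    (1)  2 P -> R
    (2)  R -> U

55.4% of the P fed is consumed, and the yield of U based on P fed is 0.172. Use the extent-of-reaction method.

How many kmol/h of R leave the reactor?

9.95 kmol/h

Conversion of P: P consumed = 2ξ₁ = 0.554 × 94.72 → ξ₁ = 26.24 kmol/h.
Yield of U: 1ξ₂ / 94.72 = 0.172 → ξ₂ = 16.29 kmol/h.
Outlet amounts (n = n₀ + Σ ν·ξ):
  P: 94.72 − 2(26.24) = 42.25
  R: 0 + 1(26.24) − 1(16.29) = 9.946
  U: 0 + 1(16.29) = 16.29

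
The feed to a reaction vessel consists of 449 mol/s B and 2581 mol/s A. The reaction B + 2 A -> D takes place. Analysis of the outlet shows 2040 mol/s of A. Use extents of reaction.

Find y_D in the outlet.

0.109

For A: n = n₀ − 2ξ → 2040 = 2581 − 2ξ, giving ξ = 270.5 mol/s.
Outlet amounts (n = n₀ + ν ξ):
  B: 449 − 1(270.5) = 178.5
  A: 2581 − 2(270.5) = 2040
  D: 0 + 1(270.5) = 270.5
Total out = 2489 mol/s; y_D = 270.5 / 2489 = 0.1087.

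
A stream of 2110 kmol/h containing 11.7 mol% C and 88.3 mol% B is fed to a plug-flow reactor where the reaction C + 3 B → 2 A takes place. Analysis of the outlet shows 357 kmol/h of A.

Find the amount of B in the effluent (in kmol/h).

For A: n = n₀ + 2ξ → 357 = 0 + 2ξ, giving ξ = 178.5 kmol/h.
Outlet amounts (n = n₀ + ν ξ):
  C: 246.9 − 1(178.5) = 68.37
  B: 1863 − 3(178.5) = 1328
  A: 0 + 2(178.5) = 357

1330 kmol/h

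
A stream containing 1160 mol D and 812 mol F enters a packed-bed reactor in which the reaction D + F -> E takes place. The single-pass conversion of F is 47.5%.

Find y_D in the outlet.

F reacted = 0.475 × 812 = 385.7 mol; ν_F = −1, so ξ = 385.7/1 = 385.7 mol.
Outlet amounts (n = n₀ + ν ξ):
  D: 1160 − 1(385.7) = 774.3
  F: 812 − 1(385.7) = 426.3
  E: 0 + 1(385.7) = 385.7
Total out = 1586 mol; y_D = 774.3 / 1586 = 0.4881.

0.488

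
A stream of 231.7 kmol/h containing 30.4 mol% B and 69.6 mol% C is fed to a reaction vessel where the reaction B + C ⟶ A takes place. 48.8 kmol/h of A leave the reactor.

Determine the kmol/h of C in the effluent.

112 kmol/h

For A: n = n₀ + 1ξ → 48.8 = 0 + 1ξ, giving ξ = 48.8 kmol/h.
Outlet amounts (n = n₀ + ν ξ):
  B: 70.44 − 1(48.8) = 21.64
  C: 161.3 − 1(48.8) = 112.5
  A: 0 + 1(48.8) = 48.8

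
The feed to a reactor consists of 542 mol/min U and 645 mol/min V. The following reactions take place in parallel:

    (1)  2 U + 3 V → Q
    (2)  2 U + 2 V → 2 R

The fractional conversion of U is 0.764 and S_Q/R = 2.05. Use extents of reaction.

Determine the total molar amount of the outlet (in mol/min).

440 mol/min

Conversion of U: U consumed = 0.764 × 542 = 414.1 mol/min = 2ξ₁ + 2ξ₂.
Selectivity: 1ξ₁ / (2ξ₂) = 2.05 → ξ₁ = 4.1 ξ₂.
Substitute: (2·4.1 + 2) ξ₂ = 414.1 → ξ₂ = 40.6 mol/min, ξ₁ = 166.4 mol/min.
Outlet amounts (n = n₀ + Σ ν·ξ):
  U: 542 − 2(166.4) − 2(40.6) = 127.9
  V: 645 − 3(166.4) − 2(40.6) = 64.46
  Q: 0 + 1(166.4) = 166.4
  R: 0 + 2(40.6) = 81.19
Total out = 127.9 + 64.46 + 166.4 + 81.19 = 440 mol/min.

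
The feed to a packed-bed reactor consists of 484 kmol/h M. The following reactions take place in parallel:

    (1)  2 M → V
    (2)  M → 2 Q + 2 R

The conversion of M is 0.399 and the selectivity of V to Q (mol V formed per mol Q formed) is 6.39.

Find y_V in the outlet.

Conversion of M: M consumed = 0.399 × 484 = 193.1 kmol/h = 2ξ₁ + 1ξ₂.
Selectivity: 1ξ₁ / (2ξ₂) = 6.39 → ξ₁ = 12.78 ξ₂.
Substitute: (2·12.78 + 1) ξ₂ = 193.1 → ξ₂ = 7.271 kmol/h, ξ₁ = 92.92 kmol/h.
Outlet amounts (n = n₀ + Σ ν·ξ):
  M: 484 − 2(92.92) − 1(7.271) = 290.9
  V: 0 + 1(92.92) = 92.92
  Q: 0 + 2(7.271) = 14.54
  R: 0 + 2(7.271) = 14.54
Total out = 412.9 kmol/h; y_V = 92.92 / 412.9 = 0.2251.

0.225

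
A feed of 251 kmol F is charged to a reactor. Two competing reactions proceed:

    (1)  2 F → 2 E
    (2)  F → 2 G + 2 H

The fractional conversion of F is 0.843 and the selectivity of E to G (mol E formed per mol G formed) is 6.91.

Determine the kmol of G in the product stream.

28.6 kmol

Conversion of F: F consumed = 0.843 × 251 = 211.6 kmol = 2ξ₁ + 1ξ₂.
Selectivity: 2ξ₁ / (2ξ₂) = 6.91 → ξ₁ = 6.91 ξ₂.
Substitute: (2·6.91 + 1) ξ₂ = 211.6 → ξ₂ = 14.28 kmol, ξ₁ = 98.66 kmol.
Outlet amounts (n = n₀ + Σ ν·ξ):
  F: 251 − 2(98.66) − 1(14.28) = 39.41
  E: 0 + 2(98.66) = 197.3
  G: 0 + 2(14.28) = 28.56
  H: 0 + 2(14.28) = 28.56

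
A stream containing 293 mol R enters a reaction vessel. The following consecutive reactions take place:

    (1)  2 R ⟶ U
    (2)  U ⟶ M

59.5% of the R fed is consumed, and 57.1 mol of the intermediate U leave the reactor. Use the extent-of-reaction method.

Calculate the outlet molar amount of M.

30.1 mol

Conversion of R: R consumed = 2ξ₁ = 0.595 × 293 → ξ₁ = 87.17 mol.
U balance: n_U = 0 + 1ξ₁ − 1ξ₂ = 57.1 → ξ₂ = (1·87.17 − 57.1)/1 = 30.07 mol.
Outlet amounts (n = n₀ + Σ ν·ξ):
  R: 293 − 2(87.17) = 118.7
  U: 0 + 1(87.17) − 1(30.07) = 57.1
  M: 0 + 1(30.07) = 30.07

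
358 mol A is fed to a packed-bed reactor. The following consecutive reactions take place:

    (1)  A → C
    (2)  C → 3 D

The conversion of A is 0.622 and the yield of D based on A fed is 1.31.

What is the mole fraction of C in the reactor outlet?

Conversion of A: A consumed = 1ξ₁ = 0.622 × 358 → ξ₁ = 222.7 mol.
Yield of D: 3ξ₂ / 358 = 1.31 → ξ₂ = 156.3 mol.
Outlet amounts (n = n₀ + Σ ν·ξ):
  A: 358 − 1(222.7) = 135.3
  C: 0 + 1(222.7) − 1(156.3) = 66.35
  D: 0 + 3(156.3) = 469
Total out = 670.7 mol; y_C = 66.35 / 670.7 = 0.09893.

0.0989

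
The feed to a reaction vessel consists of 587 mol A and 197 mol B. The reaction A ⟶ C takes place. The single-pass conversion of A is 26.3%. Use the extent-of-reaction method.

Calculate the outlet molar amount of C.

A reacted = 0.263 × 587 = 154.4 mol; ν_A = −1, so ξ = 154.4/1 = 154.4 mol.
Outlet amounts (n = n₀ + ν ξ):
  A: 587 − 1(154.4) = 432.6
  C: 0 + 1(154.4) = 154.4
  B: 197 (inert)

154 mol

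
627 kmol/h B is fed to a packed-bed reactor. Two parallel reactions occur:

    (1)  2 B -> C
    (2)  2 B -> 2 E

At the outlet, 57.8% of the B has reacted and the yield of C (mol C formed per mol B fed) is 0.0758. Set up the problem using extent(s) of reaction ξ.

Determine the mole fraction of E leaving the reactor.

0.461

Yield of C: 1ξ₁ / 627 = 0.0758 → ξ₁ = 47.53 kmol/h.
Conversion of B: 2ξ₁ + 2ξ₂ = 0.578 × 627 = 362.4 → ξ₂ = 133.7 kmol/h.
Outlet amounts (n = n₀ + Σ ν·ξ):
  B: 627 − 2(47.53) − 2(133.7) = 264.6
  C: 0 + 1(47.53) = 47.53
  E: 0 + 2(133.7) = 267.4
Total out = 579.5 kmol/h; y_E = 267.4 / 579.5 = 0.4614.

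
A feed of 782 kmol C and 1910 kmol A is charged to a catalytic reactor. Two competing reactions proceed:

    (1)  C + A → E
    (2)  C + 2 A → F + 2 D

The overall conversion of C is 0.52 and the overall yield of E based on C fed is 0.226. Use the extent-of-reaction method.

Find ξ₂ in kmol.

ξ₂ = 230 kmol

Yield of E: 1ξ₁ / 782 = 0.226 → ξ₁ = 176.7 kmol.
Conversion of C: 1ξ₁ + 1ξ₂ = 0.52 × 782 = 406.6 → ξ₂ = 229.9 kmol.
Outlet amounts (n = n₀ + Σ ν·ξ):
  C: 782 − 1(176.7) − 1(229.9) = 375.4
  A: 1910 − 1(176.7) − 2(229.9) = 1273
  E: 0 + 1(176.7) = 176.7
  F: 0 + 1(229.9) = 229.9
  D: 0 + 2(229.9) = 459.8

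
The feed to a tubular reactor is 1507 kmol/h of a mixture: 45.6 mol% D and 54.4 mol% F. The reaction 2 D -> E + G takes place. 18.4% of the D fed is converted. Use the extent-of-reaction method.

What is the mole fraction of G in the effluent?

D reacted = 0.184 × 687.2 = 126.4 kmol/h; ν_D = −2, so ξ = 126.4/2 = 63.22 kmol/h.
Outlet amounts (n = n₀ + ν ξ):
  D: 687.2 − 2(63.22) = 560.7
  E: 0 + 1(63.22) = 63.22
  G: 0 + 1(63.22) = 63.22
  F: 819.8 (inert)
Total out = 1507 kmol/h; y_G = 63.22 / 1507 = 0.04195.

0.042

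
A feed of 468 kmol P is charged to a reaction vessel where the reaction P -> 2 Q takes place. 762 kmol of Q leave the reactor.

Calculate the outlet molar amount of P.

87 kmol

For Q: n = n₀ + 2ξ → 762 = 0 + 2ξ, giving ξ = 381 kmol.
Outlet amounts (n = n₀ + ν ξ):
  P: 468 − 1(381) = 87
  Q: 0 + 2(381) = 762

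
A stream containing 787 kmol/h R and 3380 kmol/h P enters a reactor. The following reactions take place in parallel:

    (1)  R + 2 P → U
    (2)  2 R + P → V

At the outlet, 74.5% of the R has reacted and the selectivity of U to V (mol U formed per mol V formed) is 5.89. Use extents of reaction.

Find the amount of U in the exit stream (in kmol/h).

Conversion of R: R consumed = 0.745 × 787 = 586.3 kmol/h = 1ξ₁ + 2ξ₂.
Selectivity: 1ξ₁ / (1ξ₂) = 5.89 → ξ₁ = 5.89 ξ₂.
Substitute: (1·5.89 + 2) ξ₂ = 586.3 → ξ₂ = 74.31 kmol/h, ξ₁ = 437.7 kmol/h.
Outlet amounts (n = n₀ + Σ ν·ξ):
  R: 787 − 1(437.7) − 2(74.31) = 200.7
  P: 3380 − 2(437.7) − 1(74.31) = 2430
  U: 0 + 1(437.7) = 437.7
  V: 0 + 1(74.31) = 74.31

438 kmol/h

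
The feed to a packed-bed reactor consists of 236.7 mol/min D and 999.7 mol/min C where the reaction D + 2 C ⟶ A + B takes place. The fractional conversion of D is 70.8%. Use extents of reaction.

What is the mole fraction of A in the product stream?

D reacted = 0.708 × 236.7 = 167.6 mol/min; ν_D = −1, so ξ = 167.6/1 = 167.6 mol/min.
Outlet amounts (n = n₀ + ν ξ):
  D: 236.7 − 1(167.6) = 69.12
  C: 999.7 − 2(167.6) = 664.5
  A: 0 + 1(167.6) = 167.6
  B: 0 + 1(167.6) = 167.6
Total out = 1069 mol/min; y_A = 167.6 / 1069 = 0.1568.

0.157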